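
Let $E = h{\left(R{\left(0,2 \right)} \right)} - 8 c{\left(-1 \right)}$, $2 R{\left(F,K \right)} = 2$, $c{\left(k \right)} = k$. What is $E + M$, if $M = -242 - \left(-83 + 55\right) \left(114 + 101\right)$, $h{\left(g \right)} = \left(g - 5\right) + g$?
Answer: $5783$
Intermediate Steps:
$R{\left(F,K \right)} = 1$ ($R{\left(F,K \right)} = \frac{1}{2} \cdot 2 = 1$)
$h{\left(g \right)} = -5 + 2 g$ ($h{\left(g \right)} = \left(-5 + g\right) + g = -5 + 2 g$)
$E = 5$ ($E = \left(-5 + 2 \cdot 1\right) - -8 = \left(-5 + 2\right) + 8 = -3 + 8 = 5$)
$M = 5778$ ($M = -242 - \left(-28\right) 215 = -242 - -6020 = -242 + 6020 = 5778$)
$E + M = 5 + 5778 = 5783$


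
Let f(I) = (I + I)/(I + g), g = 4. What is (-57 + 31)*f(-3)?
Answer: 156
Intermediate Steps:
f(I) = 2*I/(4 + I) (f(I) = (I + I)/(I + 4) = (2*I)/(4 + I) = 2*I/(4 + I))
(-57 + 31)*f(-3) = (-57 + 31)*(2*(-3)/(4 - 3)) = -52*(-3)/1 = -52*(-3) = -26*(-6) = 156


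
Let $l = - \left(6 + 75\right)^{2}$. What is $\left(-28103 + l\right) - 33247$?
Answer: $-67911$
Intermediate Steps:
$l = -6561$ ($l = - 81^{2} = \left(-1\right) 6561 = -6561$)
$\left(-28103 + l\right) - 33247 = \left(-28103 - 6561\right) - 33247 = -34664 - 33247 = -67911$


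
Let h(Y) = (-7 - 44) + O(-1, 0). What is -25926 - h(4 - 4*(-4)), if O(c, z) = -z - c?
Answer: -25876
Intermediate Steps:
O(c, z) = -c - z
h(Y) = -50 (h(Y) = (-7 - 44) + (-1*(-1) - 1*0) = -51 + (1 + 0) = -51 + 1 = -50)
-25926 - h(4 - 4*(-4)) = -25926 - 1*(-50) = -25926 + 50 = -25876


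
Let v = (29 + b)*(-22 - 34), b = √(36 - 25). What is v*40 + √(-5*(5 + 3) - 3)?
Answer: -64960 - 2240*√11 + I*√43 ≈ -72389.0 + 6.5574*I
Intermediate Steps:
b = √11 ≈ 3.3166
v = -1624 - 56*√11 (v = (29 + √11)*(-22 - 34) = (29 + √11)*(-56) = -1624 - 56*√11 ≈ -1809.7)
v*40 + √(-5*(5 + 3) - 3) = (-1624 - 56*√11)*40 + √(-5*(5 + 3) - 3) = (-64960 - 2240*√11) + √(-5*8 - 3) = (-64960 - 2240*√11) + √(-40 - 3) = (-64960 - 2240*√11) + √(-43) = (-64960 - 2240*√11) + I*√43 = -64960 - 2240*√11 + I*√43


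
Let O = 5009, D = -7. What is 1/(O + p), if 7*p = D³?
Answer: 1/4960 ≈ 0.00020161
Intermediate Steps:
p = -49 (p = (⅐)*(-7)³ = (⅐)*(-343) = -49)
1/(O + p) = 1/(5009 - 49) = 1/4960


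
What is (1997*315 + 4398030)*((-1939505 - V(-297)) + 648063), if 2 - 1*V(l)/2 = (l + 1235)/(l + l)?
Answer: -214243414826000/33 ≈ -6.4922e+12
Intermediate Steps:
V(l) = 4 - (1235 + l)/l (V(l) = 4 - 2*(l + 1235)/(l + l) = 4 - 2*(1235 + l)/(2*l) = 4 - 2*(1235 + l)*1/(2*l) = 4 - (1235 + l)/l)
(1997*315 + 4398030)*((-1939505 - V(-297)) + 648063) = (1997*315 + 4398030)*((-1939505 - (3 - 1235/(-297))) + 648063) = (629055 + 4398030)*((-1939505 - (3 - 1235*(-1/297))) + 648063) = 5027085*((-1939505 - (3 + 1235/297)) + 648063) = 5027085*((-1939505 - 1*2126/297) + 648063) = 5027085*((-1939505 - 2126/297) + 648063) = 5027085*(-576035111/297 + 648063) = 5027085*(-383560400/297) = -214243414826000/33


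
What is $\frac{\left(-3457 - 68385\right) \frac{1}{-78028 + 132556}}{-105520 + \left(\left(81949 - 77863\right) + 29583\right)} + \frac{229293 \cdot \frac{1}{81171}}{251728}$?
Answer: $\frac{8216297261375}{277966410935910528} \approx 2.9559 \cdot 10^{-5}$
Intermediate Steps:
$\frac{\left(-3457 - 68385\right) \frac{1}{-78028 + 132556}}{-105520 + \left(\left(81949 - 77863\right) + 29583\right)} + \frac{229293 \cdot \frac{1}{81171}}{251728} = \frac{\left(-71842\right) \frac{1}{54528}}{-105520 + \left(4086 + 29583\right)} + 229293 \cdot \frac{1}{81171} \cdot \frac{1}{251728} = \frac{\left(-71842\right) \frac{1}{54528}}{-105520 + 33669} + \frac{25477}{9019} \cdot \frac{1}{251728} = - \frac{35921}{27264 \left(-71851\right)} + \frac{25477}{2270334832} = \left(- \frac{35921}{27264}\right) \left(- \frac{1}{71851}\right) + \frac{25477}{2270334832} = \frac{35921}{1958945664} + \frac{25477}{2270334832} = \frac{8216297261375}{277966410935910528}$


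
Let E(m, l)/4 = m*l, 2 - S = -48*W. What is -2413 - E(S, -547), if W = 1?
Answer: 106987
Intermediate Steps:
S = 50 (S = 2 - (-48) = 2 - 1*(-48) = 2 + 48 = 50)
E(m, l) = 4*l*m (E(m, l) = 4*(m*l) = 4*(l*m) = 4*l*m)
-2413 - E(S, -547) = -2413 - 4*(-547)*50 = -2413 - 1*(-109400) = -2413 + 109400 = 106987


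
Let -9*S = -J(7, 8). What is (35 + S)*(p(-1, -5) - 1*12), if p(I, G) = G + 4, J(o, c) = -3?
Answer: -1352/3 ≈ -450.67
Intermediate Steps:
p(I, G) = 4 + G
S = -⅓ (S = -(-1)*(-3)/9 = -⅑*3 = -⅓ ≈ -0.33333)
(35 + S)*(p(-1, -5) - 1*12) = (35 - ⅓)*((4 - 5) - 1*12) = 104*(-1 - 12)/3 = (104/3)*(-13) = -1352/3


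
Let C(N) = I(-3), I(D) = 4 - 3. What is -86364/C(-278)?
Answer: -86364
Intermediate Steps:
I(D) = 1
C(N) = 1
-86364/C(-278) = -86364/1 = -86364*1 = -86364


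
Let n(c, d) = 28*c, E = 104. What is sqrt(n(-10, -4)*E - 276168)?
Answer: 2*I*sqrt(76322) ≈ 552.53*I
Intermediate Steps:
sqrt(n(-10, -4)*E - 276168) = sqrt((28*(-10))*104 - 276168) = sqrt(-280*104 - 276168) = sqrt(-29120 - 276168) = sqrt(-305288) = 2*I*sqrt(76322)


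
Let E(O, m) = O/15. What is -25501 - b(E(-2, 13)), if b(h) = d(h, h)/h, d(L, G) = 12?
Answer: -25411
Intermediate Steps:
E(O, m) = O/15 (E(O, m) = O*(1/15) = O/15)
b(h) = 12/h
-25501 - b(E(-2, 13)) = -25501 - 12/((1/15)*(-2)) = -25501 - 12/(-2/15) = -25501 - 12*(-15)/2 = -25501 - 1*(-90) = -25501 + 90 = -25411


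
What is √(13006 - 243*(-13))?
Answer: √16165 ≈ 127.14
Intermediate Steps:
√(13006 - 243*(-13)) = √(13006 + 3159) = √16165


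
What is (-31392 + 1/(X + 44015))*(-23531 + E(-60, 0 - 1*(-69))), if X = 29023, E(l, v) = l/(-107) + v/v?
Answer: 2886245157248375/3907533 ≈ 7.3864e+8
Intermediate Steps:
E(l, v) = 1 - l/107 (E(l, v) = l*(-1/107) + 1 = -l/107 + 1 = 1 - l/107)
(-31392 + 1/(X + 44015))*(-23531 + E(-60, 0 - 1*(-69))) = (-31392 + 1/(29023 + 44015))*(-23531 + (1 - 1/107*(-60))) = (-31392 + 1/73038)*(-23531 + (1 + 60/107)) = (-31392 + 1/73038)*(-23531 + 167/107) = -2292808895/73038*(-2517650/107) = 2886245157248375/3907533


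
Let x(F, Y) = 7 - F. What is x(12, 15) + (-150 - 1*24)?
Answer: -179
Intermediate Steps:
x(12, 15) + (-150 - 1*24) = (7 - 1*12) + (-150 - 1*24) = (7 - 12) + (-150 - 24) = -5 - 174 = -179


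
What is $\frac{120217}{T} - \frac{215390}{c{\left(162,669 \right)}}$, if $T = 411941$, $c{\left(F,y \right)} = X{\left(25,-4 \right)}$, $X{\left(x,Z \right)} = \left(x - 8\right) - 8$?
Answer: $- \frac{88726890037}{3707469} \approx -23932.0$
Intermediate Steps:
$X{\left(x,Z \right)} = -16 + x$ ($X{\left(x,Z \right)} = \left(-8 + x\right) - 8 = -16 + x$)
$c{\left(F,y \right)} = 9$ ($c{\left(F,y \right)} = -16 + 25 = 9$)
$\frac{120217}{T} - \frac{215390}{c{\left(162,669 \right)}} = \frac{120217}{411941} - \frac{215390}{9} = - \frac{88726890037}{3707469}$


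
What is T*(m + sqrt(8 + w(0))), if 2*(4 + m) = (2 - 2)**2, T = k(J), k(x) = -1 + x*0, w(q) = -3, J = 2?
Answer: 4 - sqrt(5) ≈ 1.7639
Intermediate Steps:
k(x) = -1 (k(x) = -1 + 0 = -1)
T = -1
m = -4 (m = -4 + (2 - 2)**2/2 = -4 + (1/2)*0**2 = -4 + (1/2)*0 = -4 + 0 = -4)
T*(m + sqrt(8 + w(0))) = -(-4 + sqrt(8 - 3)) = -(-4 + sqrt(5)) = 4 - sqrt(5)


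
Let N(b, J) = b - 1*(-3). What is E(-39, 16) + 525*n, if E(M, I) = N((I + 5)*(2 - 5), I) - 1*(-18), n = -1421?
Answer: -746067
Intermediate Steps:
N(b, J) = 3 + b (N(b, J) = b + 3 = 3 + b)
E(M, I) = 6 - 3*I (E(M, I) = (3 + (I + 5)*(2 - 5)) - 1*(-18) = (3 + (5 + I)*(-3)) + 18 = (3 + (-15 - 3*I)) + 18 = (-12 - 3*I) + 18 = 6 - 3*I)
E(-39, 16) + 525*n = (6 - 3*16) + 525*(-1421) = (6 - 48) - 746025 = -42 - 746025 = -746067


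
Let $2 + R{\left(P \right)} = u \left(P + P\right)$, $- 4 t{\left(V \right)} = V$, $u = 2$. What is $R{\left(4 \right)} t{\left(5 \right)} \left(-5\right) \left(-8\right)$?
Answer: $-700$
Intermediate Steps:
$t{\left(V \right)} = - \frac{V}{4}$
$R{\left(P \right)} = -2 + 4 P$ ($R{\left(P \right)} = -2 + 2 \left(P + P\right) = -2 + 2 \cdot 2 P = -2 + 4 P$)
$R{\left(4 \right)} t{\left(5 \right)} \left(-5\right) \left(-8\right) = \left(-2 + 4 \cdot 4\right) \left(- \frac{1}{4}\right) 5 \left(-5\right) \left(-8\right) = \left(-2 + 16\right) \left(\left(- \frac{5}{4}\right) \left(-5\right)\right) \left(-8\right) = 14 \cdot \frac{25}{4} \left(-8\right) = \frac{175}{2} \left(-8\right) = -700$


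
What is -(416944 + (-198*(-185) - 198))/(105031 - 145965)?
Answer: 226688/20467 ≈ 11.076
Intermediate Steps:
-(416944 + (-198*(-185) - 198))/(105031 - 145965) = -(416944 + (36630 - 198))/(-40934) = -(416944 + 36432)*(-1)/40934 = -453376*(-1)/40934 = -1*(-226688/20467) = 226688/20467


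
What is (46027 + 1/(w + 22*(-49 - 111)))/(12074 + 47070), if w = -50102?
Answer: 2468059793/3171419568 ≈ 0.77822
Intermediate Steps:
(46027 + 1/(w + 22*(-49 - 111)))/(12074 + 47070) = (46027 + 1/(-50102 + 22*(-49 - 111)))/(12074 + 47070) = (46027 + 1/(-50102 + 22*(-160)))/59144 = (46027 + 1/(-50102 - 3520))*(1/59144) = (46027 + 1/(-53622))*(1/59144) = (46027 - 1/53622)*(1/59144) = (2468059793/53622)*(1/59144) = 2468059793/3171419568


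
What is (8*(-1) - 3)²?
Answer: 121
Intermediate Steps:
(8*(-1) - 3)² = (-8 - 3)² = (-11)² = 121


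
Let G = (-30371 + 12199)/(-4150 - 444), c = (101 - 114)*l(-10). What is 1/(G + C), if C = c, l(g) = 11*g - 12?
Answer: 2297/3652128 ≈ 0.00062895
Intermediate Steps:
l(g) = -12 + 11*g
c = 1586 (c = (101 - 114)*(-12 + 11*(-10)) = -13*(-12 - 110) = -13*(-122) = 1586)
G = 9086/2297 (G = -18172/(-4594) = -18172*(-1/4594) = 9086/2297 ≈ 3.9556)
C = 1586
1/(G + C) = 1/(9086/2297 + 1586) = 1/(3652128/2297) = 2297/3652128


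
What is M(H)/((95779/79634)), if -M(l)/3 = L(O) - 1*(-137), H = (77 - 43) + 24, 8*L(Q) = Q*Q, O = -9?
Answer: -140593827/383116 ≈ -366.97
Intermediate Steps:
L(Q) = Q²/8 (L(Q) = (Q*Q)/8 = Q²/8)
H = 58 (H = 34 + 24 = 58)
M(l) = -3531/8 (M(l) = -3*((⅛)*(-9)² - 1*(-137)) = -3*((⅛)*81 + 137) = -3*(81/8 + 137) = -3*1177/8 = -3531/8)
M(H)/((95779/79634)) = -3531/(8*(95779/79634)) = -3531/(8*(95779*(1/79634))) = -3531/(8*95779/79634) = -3531/8*79634/95779 = -140593827/383116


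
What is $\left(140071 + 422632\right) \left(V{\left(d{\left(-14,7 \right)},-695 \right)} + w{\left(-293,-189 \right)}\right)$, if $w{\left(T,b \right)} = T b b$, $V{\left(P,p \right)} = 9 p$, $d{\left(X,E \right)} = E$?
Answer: $-5892911669124$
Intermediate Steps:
$w{\left(T,b \right)} = T b^{2}$
$\left(140071 + 422632\right) \left(V{\left(d{\left(-14,7 \right)},-695 \right)} + w{\left(-293,-189 \right)}\right) = \left(140071 + 422632\right) \left(9 \left(-695\right) - 293 \left(-189\right)^{2}\right) = 562703 \left(-6255 - 10466253\right) = 562703 \left(-10472508\right) = -5892911669124$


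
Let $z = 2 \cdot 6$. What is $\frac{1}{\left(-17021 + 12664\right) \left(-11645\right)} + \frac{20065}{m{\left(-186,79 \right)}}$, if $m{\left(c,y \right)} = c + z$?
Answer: $- \frac{1018043222051}{8828284110} \approx -115.32$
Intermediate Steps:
$z = 12$
$m{\left(c,y \right)} = 12 + c$ ($m{\left(c,y \right)} = c + 12 = 12 + c$)
$\frac{1}{\left(-17021 + 12664\right) \left(-11645\right)} + \frac{20065}{m{\left(-186,79 \right)}} = \frac{1}{\left(-17021 + 12664\right) \left(-11645\right)} + \frac{20065}{12 - 186} = \frac{1}{-4357} \left(- \frac{1}{11645}\right) + \frac{20065}{-174} = \left(- \frac{1}{4357}\right) \left(- \frac{1}{11645}\right) + 20065 \left(- \frac{1}{174}\right) = \frac{1}{50737265} - \frac{20065}{174} = - \frac{1018043222051}{8828284110}$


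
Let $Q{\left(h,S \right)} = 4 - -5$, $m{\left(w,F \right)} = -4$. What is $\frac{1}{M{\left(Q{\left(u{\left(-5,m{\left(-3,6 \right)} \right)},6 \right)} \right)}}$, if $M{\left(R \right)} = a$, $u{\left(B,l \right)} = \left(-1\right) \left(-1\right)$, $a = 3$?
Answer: $\frac{1}{3} \approx 0.33333$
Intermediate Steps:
$u{\left(B,l \right)} = 1$
$Q{\left(h,S \right)} = 9$ ($Q{\left(h,S \right)} = 4 + 5 = 9$)
$M{\left(R \right)} = 3$
$\frac{1}{M{\left(Q{\left(u{\left(-5,m{\left(-3,6 \right)} \right)},6 \right)} \right)}} = \frac{1}{3}$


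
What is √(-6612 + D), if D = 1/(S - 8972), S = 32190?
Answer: I*√3564367341470/23218 ≈ 81.314*I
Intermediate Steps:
D = 1/23218 (D = 1/(32190 - 8972) = 1/23218 ≈ 4.3070e-5)
√(-6612 + D) = √(-6612 + 1/23218) = √(-153517415/23218) = I*√3564367341470/23218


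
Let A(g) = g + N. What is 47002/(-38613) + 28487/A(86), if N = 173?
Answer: 1087795013/10000767 ≈ 108.77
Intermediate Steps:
A(g) = 173 + g (A(g) = g + 173 = 173 + g)
47002/(-38613) + 28487/A(86) = 47002/(-38613) + 28487/(173 + 86) = 47002*(-1/38613) + 28487/259 = -47002/38613 + 28487*(1/259) = -47002/38613 + 28487/259 = 1087795013/10000767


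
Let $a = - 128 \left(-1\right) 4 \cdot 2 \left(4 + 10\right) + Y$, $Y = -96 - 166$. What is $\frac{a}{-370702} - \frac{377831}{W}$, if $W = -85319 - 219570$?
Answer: $\frac{67885849788}{56511481039} \approx 1.2013$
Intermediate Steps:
$W = -304889$
$Y = -262$ ($Y = -96 - 166 = -262$)
$a = 14074$ ($a = - 128 \left(-1\right) 4 \cdot 2 \left(4 + 10\right) - 262 = - 128 \left(-4\right) 2 \cdot 14 - 262 = - 128 \left(\left(-8\right) 14\right) - 262 = \left(-128\right) \left(-112\right) - 262 = 14336 - 262 = 14074$)
$\frac{a}{-370702} - \frac{377831}{W} = \frac{14074}{-370702} - \frac{377831}{-304889} = 14074 \left(- \frac{1}{370702}\right) - - \frac{377831}{304889} = - \frac{7037}{185351} + \frac{377831}{304889} = \frac{67885849788}{56511481039}$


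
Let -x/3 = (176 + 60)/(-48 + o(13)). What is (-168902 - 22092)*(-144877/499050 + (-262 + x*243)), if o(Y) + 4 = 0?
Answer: -1887306432603953/3243825 ≈ -5.8182e+8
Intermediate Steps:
o(Y) = -4 (o(Y) = -4 + 0 = -4)
x = 177/13 (x = -3*(176 + 60)/(-48 - 4) = -708/(-52) = -708*(-1)/52 = -3*(-59/13) = 177/13 ≈ 13.615)
(-168902 - 22092)*(-144877/499050 + (-262 + x*243)) = (-168902 - 22092)*(-144877/499050 + (-262 + (177/13)*243)) = -190994*(-144877*1/499050 + (-262 + 43011/13)) = -190994*(-144877/499050 + 39605/13) = -190994*19762991849/6487650 = -1887306432603953/3243825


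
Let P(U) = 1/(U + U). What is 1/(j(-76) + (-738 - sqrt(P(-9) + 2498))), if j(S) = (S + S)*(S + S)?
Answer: 402588/9004238245 + 3*sqrt(89926)/9004238245 ≈ 4.4811e-5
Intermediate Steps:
P(U) = 1/(2*U)
j(S) = 4*S**2 (j(S) = (2*S)*(2*S) = 4*S**2)
1/(j(-76) + (-738 - sqrt(P(-9) + 2498))) = 1/(4*(-76)**2 + (-738 - sqrt((1/2)/(-9) + 2498))) = 1/(4*5776 + (-738 - sqrt((1/2)*(-1/9) + 2498))) = 1/(23104 + (-738 - sqrt(-1/18 + 2498))) = 1/(23104 + (-738 - sqrt(44963/18))) = 1/(23104 + (-738 - sqrt(89926)/6)) = 1/(22366 - sqrt(89926)/6)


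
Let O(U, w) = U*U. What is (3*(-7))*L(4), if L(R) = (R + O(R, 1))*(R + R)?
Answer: -3360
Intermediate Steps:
O(U, w) = U²
L(R) = 2*R*(R + R²) (L(R) = (R + R²)*(R + R) = (R + R²)*(2*R) = 2*R*(R + R²))
(3*(-7))*L(4) = (3*(-7))*(2*4²*(1 + 4)) = -42*16*5 = -21*160 = -3360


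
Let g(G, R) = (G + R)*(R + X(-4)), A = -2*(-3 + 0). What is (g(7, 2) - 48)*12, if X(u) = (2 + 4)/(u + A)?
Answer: -36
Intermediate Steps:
A = 6 (A = -2*(-3) = 6)
X(u) = 6/(6 + u) (X(u) = (2 + 4)/(u + 6) = 6/(6 + u))
g(G, R) = (3 + R)*(G + R) (g(G, R) = (G + R)*(R + 6/(6 - 4)) = (G + R)*(R + 6/2) = (G + R)*(R + 6*(½)) = (G + R)*(R + 3) = (G + R)*(3 + R) = (3 + R)*(G + R))
(g(7, 2) - 48)*12 = ((2² + 3*7 + 3*2 + 7*2) - 48)*12 = ((4 + 21 + 6 + 14) - 48)*12 = (45 - 48)*12 = -3*12 = -36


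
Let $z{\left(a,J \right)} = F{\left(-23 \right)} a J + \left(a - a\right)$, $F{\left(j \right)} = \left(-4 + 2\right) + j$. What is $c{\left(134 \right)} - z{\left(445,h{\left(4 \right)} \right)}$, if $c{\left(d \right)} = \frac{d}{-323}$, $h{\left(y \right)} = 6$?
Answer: $\frac{21560116}{323} \approx 66750.0$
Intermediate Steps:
$F{\left(j \right)} = -2 + j$
$z{\left(a,J \right)} = - 25 J a$ ($z{\left(a,J \right)} = \left(-2 - 23\right) a J + \left(a - a\right) = - 25 a J + 0 = - 25 J a + 0 = - 25 J a$)
$c{\left(d \right)} = - \frac{d}{323}$ ($c{\left(d \right)} = d \left(- \frac{1}{323}\right) = - \frac{d}{323}$)
$c{\left(134 \right)} - z{\left(445,h{\left(4 \right)} \right)} = \left(- \frac{1}{323}\right) 134 - \left(-25\right) 6 \cdot 445 = - \frac{134}{323} - -66750 = - \frac{134}{323} + 66750 = \frac{21560116}{323}$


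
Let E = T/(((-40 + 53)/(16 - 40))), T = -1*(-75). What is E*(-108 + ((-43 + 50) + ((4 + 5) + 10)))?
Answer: 147600/13 ≈ 11354.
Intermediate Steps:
T = 75
E = -1800/13 (E = 75/(((-40 + 53)/(16 - 40))) = 75/((13/(-24))) = 75/((13*(-1/24))) = 75/(-13/24) = 75*(-24/13) = -1800/13 ≈ -138.46)
E*(-108 + ((-43 + 50) + ((4 + 5) + 10))) = -1800*(-108 + ((-43 + 50) + ((4 + 5) + 10)))/13 = -1800*(-108 + (7 + (9 + 10)))/13 = -1800*(-108 + (7 + 19))/13 = -1800*(-108 + 26)/13 = -1800/13*(-82) = 147600/13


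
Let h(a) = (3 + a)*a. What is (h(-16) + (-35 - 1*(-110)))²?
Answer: 80089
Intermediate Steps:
h(a) = a*(3 + a)
(h(-16) + (-35 - 1*(-110)))² = (-16*(3 - 16) + (-35 - 1*(-110)))² = (-16*(-13) + (-35 + 110))² = (208 + 75)² = 283² = 80089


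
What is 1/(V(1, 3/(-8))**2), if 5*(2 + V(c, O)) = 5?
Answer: 1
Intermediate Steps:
V(c, O) = -1 (V(c, O) = -2 + (1/5)*5 = -2 + 1 = -1)
1/(V(1, 3/(-8))**2) = 1/((-1)**2) = 1/1 = 1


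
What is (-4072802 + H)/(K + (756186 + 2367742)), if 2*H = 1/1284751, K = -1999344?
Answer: -10465072884603/2889620837168 ≈ -3.6216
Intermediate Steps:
H = 1/2569502 (H = (½)/1284751 = (½)*(1/1284751) = 1/2569502 ≈ 3.8918e-7)
(-4072802 + H)/(K + (756186 + 2367742)) = (-4072802 + 1/2569502)/(-1999344 + (756186 + 2367742)) = -10465072884603/(2569502*(-1999344 + 3123928)) = -10465072884603/2569502/1124584 = -10465072884603/2569502*1/1124584 = -10465072884603/2889620837168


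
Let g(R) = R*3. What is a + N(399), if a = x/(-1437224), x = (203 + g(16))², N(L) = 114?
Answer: 163780535/1437224 ≈ 113.96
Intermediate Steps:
g(R) = 3*R
x = 63001 (x = (203 + 3*16)² = (203 + 48)² = 251² = 63001)
a = -63001/1437224 (a = 63001/(-1437224) = 63001*(-1/1437224) = -63001/1437224 ≈ -0.043835)
a + N(399) = -63001/1437224 + 114 = 163780535/1437224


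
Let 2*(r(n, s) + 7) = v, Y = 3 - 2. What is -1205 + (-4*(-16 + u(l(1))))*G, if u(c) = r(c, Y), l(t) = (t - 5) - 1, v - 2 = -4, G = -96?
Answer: -10421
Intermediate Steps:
v = -2 (v = 2 - 4 = -2)
Y = 1
l(t) = -6 + t (l(t) = (-5 + t) - 1 = -6 + t)
r(n, s) = -8 (r(n, s) = -7 + (½)*(-2) = -7 - 1 = -8)
u(c) = -8
-1205 + (-4*(-16 + u(l(1))))*G = -1205 - 4*(-16 - 8)*(-96) = -1205 - 4*(-24)*(-96) = -1205 + 96*(-96) = -1205 - 9216 = -10421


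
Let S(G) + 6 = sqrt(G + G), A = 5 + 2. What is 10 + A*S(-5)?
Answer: -32 + 7*I*sqrt(10) ≈ -32.0 + 22.136*I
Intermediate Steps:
A = 7
S(G) = -6 + sqrt(2)*sqrt(G) (S(G) = -6 + sqrt(G + G) = -6 + sqrt(2*G) = -6 + sqrt(2)*sqrt(G))
10 + A*S(-5) = 10 + 7*(-6 + sqrt(2)*sqrt(-5)) = 10 + 7*(-6 + sqrt(2)*(I*sqrt(5))) = 10 + 7*(-6 + I*sqrt(10)) = 10 + (-42 + 7*I*sqrt(10)) = -32 + 7*I*sqrt(10)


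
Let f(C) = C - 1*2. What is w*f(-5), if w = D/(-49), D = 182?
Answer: 26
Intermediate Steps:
f(C) = -2 + C (f(C) = C - 2 = -2 + C)
w = -26/7 (w = 182/(-49) = 182*(-1/49) = -26/7 ≈ -3.7143)
w*f(-5) = -26*(-2 - 5)/7 = -26/7*(-7) = 26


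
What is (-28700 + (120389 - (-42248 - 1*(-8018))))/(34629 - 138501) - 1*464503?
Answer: -16082993845/34624 ≈ -4.6450e+5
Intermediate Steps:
(-28700 + (120389 - (-42248 - 1*(-8018))))/(34629 - 138501) - 1*464503 = (-28700 + (120389 - (-42248 + 8018)))/(-103872) - 464503 = (-28700 + (120389 - 1*(-34230)))*(-1/103872) - 464503 = (-28700 + (120389 + 34230))*(-1/103872) - 464503 = (-28700 + 154619)*(-1/103872) - 464503 = 125919*(-1/103872) - 464503 = -41973/34624 - 464503 = -16082993845/34624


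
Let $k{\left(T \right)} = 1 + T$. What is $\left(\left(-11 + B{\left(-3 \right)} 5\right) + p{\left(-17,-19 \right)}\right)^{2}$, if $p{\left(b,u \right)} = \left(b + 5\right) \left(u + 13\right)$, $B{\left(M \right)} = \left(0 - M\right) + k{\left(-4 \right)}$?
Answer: $3721$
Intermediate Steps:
$B{\left(M \right)} = -3 - M$ ($B{\left(M \right)} = \left(0 - M\right) + \left(1 - 4\right) = - M - 3 = -3 - M$)
$p{\left(b,u \right)} = \left(5 + b\right) \left(13 + u\right)$
$\left(\left(-11 + B{\left(-3 \right)} 5\right) + p{\left(-17,-19 \right)}\right)^{2} = \left(\left(-11 + \left(-3 - -3\right) 5\right) + \left(65 + 5 \left(-19\right) + 13 \left(-17\right) - -323\right)\right)^{2} = \left(\left(-11 + \left(-3 + 3\right) 5\right) + \left(65 - 95 - 221 + 323\right)\right)^{2} = \left(\left(-11 + 0 \cdot 5\right) + 72\right)^{2} = \left(\left(-11 + 0\right) + 72\right)^{2} = \left(-11 + 72\right)^{2} = 61^{2} = 3721$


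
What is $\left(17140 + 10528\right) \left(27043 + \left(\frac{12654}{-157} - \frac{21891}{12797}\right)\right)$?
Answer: $\frac{1498706540015896}{2009129} \approx 7.4595 \cdot 10^{8}$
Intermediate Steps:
$\left(17140 + 10528\right) \left(27043 + \left(\frac{12654}{-157} - \frac{21891}{12797}\right)\right) = 27668 \left(27043 + \left(12654 \left(- \frac{1}{157}\right) - \frac{21891}{12797}\right)\right) = 27668 \left(27043 - \frac{165370125}{2009129}\right) = 27668 \cdot \frac{54167505422}{2009129} = \frac{1498706540015896}{2009129}$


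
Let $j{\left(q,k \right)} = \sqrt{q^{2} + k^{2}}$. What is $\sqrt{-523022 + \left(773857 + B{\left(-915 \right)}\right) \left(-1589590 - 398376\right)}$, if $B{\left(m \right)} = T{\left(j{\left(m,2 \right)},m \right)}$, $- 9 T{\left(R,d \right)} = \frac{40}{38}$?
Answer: $\frac{2 i \sqrt{1249566777067009}}{57} \approx 1.2403 \cdot 10^{6} i$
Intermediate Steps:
$j{\left(q,k \right)} = \sqrt{k^{2} + q^{2}}$
$T{\left(R,d \right)} = - \frac{20}{171}$ ($T{\left(R,d \right)} = - \frac{40 \cdot \frac{1}{38}}{9} = \left(- \frac{1}{9}\right) \frac{20}{19} = - \frac{20}{171}$)
$B{\left(m \right)} = - \frac{20}{171}$
$\sqrt{-523022 + \left(773857 + B{\left(-915 \right)}\right) \left(-1589590 - 398376\right)} = \sqrt{-523022 + \left(773857 - \frac{20}{171}\right) \left(-1589590 - 398376\right)} = \sqrt{-523022 + \frac{132329527}{171} \left(-1987966\right)} = \sqrt{-523022 - \frac{263066600472082}{171}} = \sqrt{- \frac{263066689908844}{171}} = \frac{2 i \sqrt{1249566777067009}}{57}$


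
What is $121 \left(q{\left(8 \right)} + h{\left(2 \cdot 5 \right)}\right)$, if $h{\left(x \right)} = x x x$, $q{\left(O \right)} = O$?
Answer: $121968$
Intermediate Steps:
$h{\left(x \right)} = x^{3}$ ($h{\left(x \right)} = x^{2} x = x^{3}$)
$121 \left(q{\left(8 \right)} + h{\left(2 \cdot 5 \right)}\right) = 121 \left(8 + \left(2 \cdot 5\right)^{3}\right) = 121 \left(8 + 10^{3}\right) = 121 \left(8 + 1000\right) = 121 \cdot 1008 = 121968$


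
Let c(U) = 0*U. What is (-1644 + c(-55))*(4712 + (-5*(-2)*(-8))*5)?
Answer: -7088928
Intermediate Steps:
c(U) = 0
(-1644 + c(-55))*(4712 + (-5*(-2)*(-8))*5) = (-1644 + 0)*(4712 + (-5*(-2)*(-8))*5) = -1644*(4712 + (10*(-8))*5) = -1644*(4712 - 80*5) = -1644*(4712 - 400) = -1644*4312 = -7088928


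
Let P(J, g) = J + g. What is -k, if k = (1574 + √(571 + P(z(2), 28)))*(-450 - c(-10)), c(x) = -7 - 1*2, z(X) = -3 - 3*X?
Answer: 694134 + 441*√590 ≈ 7.0485e+5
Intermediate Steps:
c(x) = -9 (c(x) = -7 - 2 = -9)
k = -694134 - 441*√590 (k = (1574 + √(571 + ((-3 - 3*2) + 28)))*(-450 - 1*(-9)) = (1574 + √(571 + ((-3 - 6) + 28)))*(-450 + 9) = (1574 + √(571 + (-9 + 28)))*(-441) = (1574 + √(571 + 19))*(-441) = (1574 + √590)*(-441) = -694134 - 441*√590 ≈ -7.0485e+5)
-k = -(-694134 - 441*√590) = 694134 + 441*√590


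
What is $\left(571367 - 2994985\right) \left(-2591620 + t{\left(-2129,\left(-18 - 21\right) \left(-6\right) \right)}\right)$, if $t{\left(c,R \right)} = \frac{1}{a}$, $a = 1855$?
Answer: $\frac{11651434712128182}{1855} \approx 6.2811 \cdot 10^{12}$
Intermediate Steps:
$t{\left(c,R \right)} = \frac{1}{1855}$
$\left(571367 - 2994985\right) \left(-2591620 + t{\left(-2129,\left(-18 - 21\right) \left(-6\right) \right)}\right) = \left(571367 - 2994985\right) \left(-2591620 + \frac{1}{1855}\right) = \left(-2423618\right) \left(- \frac{4807455099}{1855}\right) = \frac{11651434712128182}{1855}$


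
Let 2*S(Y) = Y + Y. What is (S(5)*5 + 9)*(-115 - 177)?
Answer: -9928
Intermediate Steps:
S(Y) = Y (S(Y) = (Y + Y)/2 = (2*Y)/2 = Y)
(S(5)*5 + 9)*(-115 - 177) = (5*5 + 9)*(-115 - 177) = (25 + 9)*(-292) = 34*(-292) = -9928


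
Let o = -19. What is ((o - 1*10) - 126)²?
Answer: 24025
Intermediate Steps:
((o - 1*10) - 126)² = ((-19 - 1*10) - 126)² = ((-19 - 10) - 126)² = (-29 - 126)² = (-155)² = 24025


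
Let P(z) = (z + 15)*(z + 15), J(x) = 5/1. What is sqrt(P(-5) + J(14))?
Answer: sqrt(105) ≈ 10.247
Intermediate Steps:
J(x) = 5 (J(x) = 5*1 = 5)
P(z) = (15 + z)**2 (P(z) = (15 + z)*(15 + z) = (15 + z)**2)
sqrt(P(-5) + J(14)) = sqrt((15 - 5)**2 + 5) = sqrt(10**2 + 5) = sqrt(100 + 5) = sqrt(105)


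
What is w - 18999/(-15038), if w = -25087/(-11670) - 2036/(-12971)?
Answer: 2031657657529/569081417415 ≈ 3.5701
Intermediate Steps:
w = 349163597/151371570 (w = -25087*(-1/11670) - 2036*(-1/12971) = 25087/11670 + 2036/12971 = 349163597/151371570 ≈ 2.3067)
w - 18999/(-15038) = 349163597/151371570 - 18999/(-15038) = 349163597/151371570 - 18999*(-1/15038) = 349163597/151371570 + 18999/15038 = 2031657657529/569081417415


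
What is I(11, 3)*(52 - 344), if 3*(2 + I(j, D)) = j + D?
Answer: -2336/3 ≈ -778.67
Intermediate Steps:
I(j, D) = -2 + D/3 + j/3 (I(j, D) = -2 + (j + D)/3 = -2 + (D + j)/3 = -2 + (D/3 + j/3) = -2 + D/3 + j/3)
I(11, 3)*(52 - 344) = (-2 + (1/3)*3 + (1/3)*11)*(52 - 344) = (-2 + 1 + 11/3)*(-292) = (8/3)*(-292) = -2336/3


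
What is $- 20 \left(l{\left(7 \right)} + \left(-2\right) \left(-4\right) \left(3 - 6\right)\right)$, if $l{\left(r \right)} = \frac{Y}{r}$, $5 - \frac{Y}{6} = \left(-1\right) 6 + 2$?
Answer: $\frac{2280}{7} \approx 325.71$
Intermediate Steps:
$Y = 54$ ($Y = 30 - 6 \left(\left(-1\right) 6 + 2\right) = 30 - 6 \left(-6 + 2\right) = 30 - -24 = 30 + 24 = 54$)
$l{\left(r \right)} = \frac{54}{r}$
$- 20 \left(l{\left(7 \right)} + \left(-2\right) \left(-4\right) \left(3 - 6\right)\right) = - 20 \left(\frac{54}{7} + \left(-2\right) \left(-4\right) \left(3 - 6\right)\right) = - 20 \left(54 \cdot \frac{1}{7} + 8 \left(3 - 6\right)\right) = - 20 \left(\frac{54}{7} + 8 \left(-3\right)\right) = - 20 \left(\frac{54}{7} - 24\right) = \left(-20\right) \left(- \frac{114}{7}\right) = \frac{2280}{7}$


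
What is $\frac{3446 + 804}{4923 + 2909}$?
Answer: $\frac{2125}{3916} \approx 0.54265$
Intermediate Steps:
$\frac{3446 + 804}{4923 + 2909} = \frac{4250}{7832} = 4250 \cdot \frac{1}{7832} = \frac{2125}{3916}$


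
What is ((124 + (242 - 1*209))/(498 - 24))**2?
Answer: 24649/224676 ≈ 0.10971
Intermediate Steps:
((124 + (242 - 1*209))/(498 - 24))**2 = ((124 + (242 - 209))/474)**2 = ((124 + 33)*(1/474))**2 = (157*(1/474))**2 = (157/474)**2 = 24649/224676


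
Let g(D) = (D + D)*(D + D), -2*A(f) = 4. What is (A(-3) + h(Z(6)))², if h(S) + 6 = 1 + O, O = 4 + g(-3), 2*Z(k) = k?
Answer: 1089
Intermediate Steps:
Z(k) = k/2
A(f) = -2 (A(f) = -½*4 = -2)
g(D) = 4*D² (g(D) = (2*D)*(2*D) = 4*D²)
O = 40 (O = 4 + 4*(-3)² = 4 + 4*9 = 4 + 36 = 40)
h(S) = 35 (h(S) = -6 + (1 + 40) = -6 + 41 = 35)
(A(-3) + h(Z(6)))² = (-2 + 35)² = 33² = 1089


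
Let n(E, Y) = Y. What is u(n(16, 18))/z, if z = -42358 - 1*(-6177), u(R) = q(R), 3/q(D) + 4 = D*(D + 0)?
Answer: -3/11577920 ≈ -2.5911e-7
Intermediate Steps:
q(D) = 3/(-4 + D²) (q(D) = 3/(-4 + D*(D + 0)) = 3/(-4 + D*D) = 3/(-4 + D²))
u(R) = 3/(-4 + R²)
z = -36181 (z = -42358 + 6177 = -36181)
u(n(16, 18))/z = (3/(-4 + 18²))/(-36181) = (3/(-4 + 324))*(-1/36181) = (3/320)*(-1/36181) = -3/11577920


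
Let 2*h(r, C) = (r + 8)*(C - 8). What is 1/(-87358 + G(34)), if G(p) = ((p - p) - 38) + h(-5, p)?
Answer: -1/87357 ≈ -1.1447e-5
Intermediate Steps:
h(r, C) = (-8 + C)*(8 + r)/2 (h(r, C) = ((r + 8)*(C - 8))/2 = ((8 + r)*(-8 + C))/2 = ((-8 + C)*(8 + r))/2 = (-8 + C)*(8 + r)/2)
G(p) = -50 + 3*p/2 (G(p) = ((p - p) - 38) + (-32 - 4*(-5) + 4*p + (1/2)*p*(-5)) = (0 - 38) + (-32 + 20 + 4*p - 5*p/2) = -38 + (-12 + 3*p/2) = -50 + 3*p/2)
1/(-87358 + G(34)) = 1/(-87358 + (-50 + (3/2)*34)) = 1/(-87358 + (-50 + 51)) = 1/(-87358 + 1) = 1/(-87357) = -1/87357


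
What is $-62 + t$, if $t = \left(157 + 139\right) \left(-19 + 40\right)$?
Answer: $6154$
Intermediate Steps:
$t = 6216$ ($t = 296 \cdot 21 = 6216$)
$-62 + t = -62 + 6216 = 6154$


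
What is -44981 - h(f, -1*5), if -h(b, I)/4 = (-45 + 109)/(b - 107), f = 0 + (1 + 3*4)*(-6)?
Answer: -8321741/185 ≈ -44982.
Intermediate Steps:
f = -78 (f = 0 + (1 + 12)*(-6) = 0 + 13*(-6) = 0 - 78 = -78)
h(b, I) = -256/(-107 + b) (h(b, I) = -4*(-45 + 109)/(b - 107) = -256/(-107 + b))
-44981 - h(f, -1*5) = -44981 - (-256)/(-107 - 78) = -44981 - (-256)/(-185) = -44981 - (-256)*(-1)/185 = -44981 - 1*256/185 = -44981 - 256/185 = -8321741/185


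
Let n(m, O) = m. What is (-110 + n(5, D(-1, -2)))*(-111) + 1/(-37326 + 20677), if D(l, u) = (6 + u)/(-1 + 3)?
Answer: 194044094/16649 ≈ 11655.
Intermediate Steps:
D(l, u) = 3 + u/2 (D(l, u) = (6 + u)/2 = (6 + u)*(½) = 3 + u/2)
(-110 + n(5, D(-1, -2)))*(-111) + 1/(-37326 + 20677) = (-110 + 5)*(-111) + 1/(-37326 + 20677) = -105*(-111) + 1/(-16649) = 11655 - 1/16649 = 194044094/16649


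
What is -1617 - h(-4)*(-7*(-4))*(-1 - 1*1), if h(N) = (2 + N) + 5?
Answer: -1449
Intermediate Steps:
h(N) = 7 + N
-1617 - h(-4)*(-7*(-4))*(-1 - 1*1) = -1617 - (7 - 4)*(-7*(-4))*(-1 - 1*1) = -1617 - 3*28*(-1 - 1) = -1617 - 3*28*(-2) = -1617 - 3*(-56) = -1617 - 1*(-168) = -1617 + 168 = -1449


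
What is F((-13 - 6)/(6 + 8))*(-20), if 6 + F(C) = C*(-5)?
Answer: -110/7 ≈ -15.714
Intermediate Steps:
F(C) = -6 - 5*C (F(C) = -6 + C*(-5) = -6 - 5*C)
F((-13 - 6)/(6 + 8))*(-20) = (-6 - 5*(-13 - 6)/(6 + 8))*(-20) = (-6 - (-95)/14)*(-20) = (-6 - 5*(-19/14))*(-20) = (-6 + 95/14)*(-20) = (11/14)*(-20) = -110/7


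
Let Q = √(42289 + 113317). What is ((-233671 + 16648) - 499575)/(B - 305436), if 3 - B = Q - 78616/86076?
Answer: 101352489828869148426/43198907647187807563 - 3650164592336658*√1286/43198907647187807563 ≈ 2.3432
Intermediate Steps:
Q = 11*√1286 (Q = √155606 = 11*√1286 ≈ 394.47)
B = 84211/21519 - 11*√1286 (B = 3 - (11*√1286 - 78616/86076) = 3 - (11*√1286 - 1*19654/21519) = 3 - (11*√1286 - 19654/21519) = 3 - (-19654/21519 + 11*√1286) = 3 + (19654/21519 - 11*√1286) = 84211/21519 - 11*√1286 ≈ -390.56)
((-233671 + 16648) - 499575)/(B - 305436) = ((-233671 + 16648) - 499575)/((84211/21519 - 11*√1286) - 305436) = (-217023 - 499575)/(-6572593073/21519 - 11*√1286) = -716598/(-6572593073/21519 - 11*√1286)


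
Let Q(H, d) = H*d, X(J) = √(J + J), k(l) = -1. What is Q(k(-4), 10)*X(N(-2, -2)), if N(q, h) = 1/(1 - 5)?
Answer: -5*I*√2 ≈ -7.0711*I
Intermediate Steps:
N(q, h) = -¼ (N(q, h) = 1/(-4) = -¼)
X(J) = √2*√J (X(J) = √(2*J) = √2*√J)
Q(k(-4), 10)*X(N(-2, -2)) = (-1*10)*(√2*√(-¼)) = -10*√2*I/2 = -5*I*√2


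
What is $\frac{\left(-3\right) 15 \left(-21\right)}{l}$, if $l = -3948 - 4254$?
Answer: $- \frac{315}{2734} \approx -0.11522$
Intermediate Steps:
$l = -8202$ ($l = -3948 - 4254 = -8202$)
$\frac{\left(-3\right) 15 \left(-21\right)}{l} = \frac{\left(-3\right) 15 \left(-21\right)}{-8202} = \left(-45\right) \left(-21\right) \left(- \frac{1}{8202}\right) = 945 \left(- \frac{1}{8202}\right) = - \frac{315}{2734}$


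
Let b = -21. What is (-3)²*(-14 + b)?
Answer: -315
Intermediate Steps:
(-3)²*(-14 + b) = (-3)²*(-14 - 21) = 9*(-35) = -315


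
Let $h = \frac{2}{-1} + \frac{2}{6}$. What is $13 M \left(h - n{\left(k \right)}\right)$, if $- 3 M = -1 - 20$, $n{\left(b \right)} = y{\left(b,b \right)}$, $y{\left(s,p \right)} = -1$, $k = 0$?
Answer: $- \frac{182}{3} \approx -60.667$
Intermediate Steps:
$h = - \frac{5}{3}$ ($h = 2 \left(-1\right) + 2 \cdot \frac{1}{6} = -2 + \frac{1}{3} = - \frac{5}{3} \approx -1.6667$)
$n{\left(b \right)} = -1$
$M = 7$ ($M = - \frac{-1 - 20}{3} = \left(- \frac{1}{3}\right) \left(-21\right) = 7$)
$13 M \left(h - n{\left(k \right)}\right) = 13 \cdot 7 \left(- \frac{5}{3} - -1\right) = 91 \left(- \frac{5}{3} + 1\right) = 91 \left(- \frac{2}{3}\right) = - \frac{182}{3}$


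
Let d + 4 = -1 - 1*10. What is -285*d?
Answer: 4275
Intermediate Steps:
d = -15 (d = -4 + (-1 - 1*10) = -4 + (-1 - 10) = -4 - 11 = -15)
-285*d = -285*(-15) = 4275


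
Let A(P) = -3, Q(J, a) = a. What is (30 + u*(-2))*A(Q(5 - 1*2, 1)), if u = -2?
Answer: -102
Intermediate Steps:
(30 + u*(-2))*A(Q(5 - 1*2, 1)) = (30 - 2*(-2))*(-3) = (30 + 4)*(-3) = 34*(-3) = -102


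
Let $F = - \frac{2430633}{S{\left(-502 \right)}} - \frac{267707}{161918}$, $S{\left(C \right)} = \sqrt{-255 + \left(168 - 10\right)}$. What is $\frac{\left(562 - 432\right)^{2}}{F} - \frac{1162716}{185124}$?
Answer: $- \frac{15007953516189750126235117377}{2389519180776609308111859703} - \frac{1076952022372745734800 i \sqrt{97}}{154892019237480346672189} \approx -6.2807 - 0.068478 i$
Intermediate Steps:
$S{\left(C \right)} = i \sqrt{97}$ ($S{\left(C \right)} = \sqrt{-255 + \left(168 - 10\right)} = \sqrt{-255 + 158} = \sqrt{-97} = i \sqrt{97}$)
$F = - \frac{267707}{161918} + \frac{2430633 i \sqrt{97}}{97}$ ($F = - \frac{2430633}{i \sqrt{97}} - \frac{267707}{161918} = - 2430633 \left(- \frac{i \sqrt{97}}{97}\right) - \frac{267707}{161918} = \frac{2430633 i \sqrt{97}}{97} - \frac{267707}{161918} = - \frac{267707}{161918} + \frac{2430633 i \sqrt{97}}{97} \approx -1.6533 + 2.4679 \cdot 10^{5} i$)
$\frac{\left(562 - 432\right)^{2}}{F} - \frac{1162716}{185124} = \frac{\left(562 - 432\right)^{2}}{- \frac{267707}{161918} + \frac{2430633 i \sqrt{97}}{97}} - \frac{1162716}{185124} = \frac{130^{2}}{- \frac{267707}{161918} + \frac{2430633 i \sqrt{97}}{97}} - \frac{96893}{15427} = \frac{16900}{- \frac{267707}{161918} + \frac{2430633 i \sqrt{97}}{97}} - \frac{96893}{15427} = - \frac{96893}{15427} + \frac{16900}{- \frac{267707}{161918} + \frac{2430633 i \sqrt{97}}{97}}$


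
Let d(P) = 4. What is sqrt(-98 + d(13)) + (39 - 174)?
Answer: -135 + I*sqrt(94) ≈ -135.0 + 9.6954*I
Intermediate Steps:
sqrt(-98 + d(13)) + (39 - 174) = sqrt(-98 + 4) + (39 - 174) = sqrt(-94) - 135 = I*sqrt(94) - 135 = -135 + I*sqrt(94)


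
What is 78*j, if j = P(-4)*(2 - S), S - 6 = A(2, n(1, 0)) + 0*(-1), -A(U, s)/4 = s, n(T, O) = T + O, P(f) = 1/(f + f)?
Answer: 0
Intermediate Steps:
P(f) = 1/(2*f)
n(T, O) = O + T
A(U, s) = -4*s
S = 2 (S = 6 + (-4*(0 + 1) + 0*(-1)) = 6 + (-4*1 + 0) = 6 + (-4 + 0) = 6 - 4 = 2)
j = 0 (j = ((½)/(-4))*(2 - 1*2) = ((½)*(-¼))*(2 - 2) = -⅛*0 = 0)
78*j = 78*0 = 0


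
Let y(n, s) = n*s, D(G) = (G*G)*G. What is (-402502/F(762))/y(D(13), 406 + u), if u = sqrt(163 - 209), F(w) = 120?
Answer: -40853953/10867372620 + 201251*I*sqrt(46)/21734745240 ≈ -0.0037593 + 6.28e-5*I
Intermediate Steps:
u = I*sqrt(46) (u = sqrt(-46) = I*sqrt(46) ≈ 6.7823*I)
D(G) = G**3 (D(G) = G**2*G = G**3)
(-402502/F(762))/y(D(13), 406 + u) = (-402502/120)/((13**3*(406 + I*sqrt(46)))) = (-402502*1/120)/((2197*(406 + I*sqrt(46)))) = -201251/(60*(891982 + 2197*I*sqrt(46)))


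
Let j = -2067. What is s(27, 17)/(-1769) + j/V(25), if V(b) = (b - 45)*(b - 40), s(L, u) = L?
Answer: -1221541/176900 ≈ -6.9053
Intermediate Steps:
V(b) = (-45 + b)*(-40 + b)
s(27, 17)/(-1769) + j/V(25) = 27/(-1769) - 2067/(1800 + 25² - 85*25) = 27*(-1/1769) - 2067/(1800 + 625 - 2125) = -27/1769 - 2067/300 = -27/1769 - 2067*1/300 = -27/1769 - 689/100 = -1221541/176900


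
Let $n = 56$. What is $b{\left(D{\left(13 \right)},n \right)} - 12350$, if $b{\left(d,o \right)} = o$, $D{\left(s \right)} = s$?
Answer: $-12294$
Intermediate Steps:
$b{\left(D{\left(13 \right)},n \right)} - 12350 = 56 - 12350 = -12294$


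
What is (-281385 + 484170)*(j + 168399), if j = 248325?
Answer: 84505376340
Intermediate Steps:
(-281385 + 484170)*(j + 168399) = (-281385 + 484170)*(248325 + 168399) = 202785*416724 = 84505376340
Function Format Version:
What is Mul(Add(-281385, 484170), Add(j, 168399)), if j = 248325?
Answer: 84505376340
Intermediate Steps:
Mul(Add(-281385, 484170), Add(j, 168399)) = Mul(Add(-281385, 484170), Add(248325, 168399)) = Mul(202785, 416724) = 84505376340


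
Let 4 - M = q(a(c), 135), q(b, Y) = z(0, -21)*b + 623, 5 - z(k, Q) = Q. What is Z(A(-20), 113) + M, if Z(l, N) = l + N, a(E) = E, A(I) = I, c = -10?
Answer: -266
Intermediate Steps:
z(k, Q) = 5 - Q
Z(l, N) = N + l
q(b, Y) = 623 + 26*b (q(b, Y) = (5 - 1*(-21))*b + 623 = (5 + 21)*b + 623 = 26*b + 623 = 623 + 26*b)
M = -359 (M = 4 - (623 + 26*(-10)) = 4 - (623 - 260) = 4 - 1*363 = 4 - 363 = -359)
Z(A(-20), 113) + M = (113 - 20) - 359 = 93 - 359 = -266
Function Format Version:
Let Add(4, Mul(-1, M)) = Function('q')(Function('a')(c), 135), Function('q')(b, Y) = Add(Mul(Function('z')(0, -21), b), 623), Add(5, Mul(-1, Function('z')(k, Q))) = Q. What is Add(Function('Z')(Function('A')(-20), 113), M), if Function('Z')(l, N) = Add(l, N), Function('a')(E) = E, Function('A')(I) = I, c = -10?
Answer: -266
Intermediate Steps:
Function('z')(k, Q) = Add(5, Mul(-1, Q))
Function('Z')(l, N) = Add(N, l)
Function('q')(b, Y) = Add(623, Mul(26, b)) (Function('q')(b, Y) = Add(Mul(Add(5, Mul(-1, -21)), b), 623) = Add(Mul(Add(5, 21), b), 623) = Add(Mul(26, b), 623) = Add(623, Mul(26, b)))
M = -359 (M = Add(4, Mul(-1, Add(623, Mul(26, -10)))) = Add(4, Mul(-1, Add(623, -260))) = Add(4, Mul(-1, 363)) = Add(4, -363) = -359)
Add(Function('Z')(Function('A')(-20), 113), M) = Add(Add(113, -20), -359) = Add(93, -359) = -266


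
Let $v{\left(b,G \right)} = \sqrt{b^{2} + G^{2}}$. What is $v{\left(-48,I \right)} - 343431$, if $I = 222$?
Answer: $-343431 + 6 \sqrt{1433} \approx -3.432 \cdot 10^{5}$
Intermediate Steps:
$v{\left(b,G \right)} = \sqrt{G^{2} + b^{2}}$
$v{\left(-48,I \right)} - 343431 = \sqrt{222^{2} + \left(-48\right)^{2}} - 343431 = \sqrt{49284 + 2304} - 343431 = \sqrt{51588} - 343431 = 6 \sqrt{1433} - 343431 = -343431 + 6 \sqrt{1433}$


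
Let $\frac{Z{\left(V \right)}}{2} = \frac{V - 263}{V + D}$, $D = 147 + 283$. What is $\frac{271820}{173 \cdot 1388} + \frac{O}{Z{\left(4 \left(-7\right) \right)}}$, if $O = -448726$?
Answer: $\frac{1804817115537}{5823007} \approx 3.0995 \cdot 10^{5}$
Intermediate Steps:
$D = 430$
$Z{\left(V \right)} = \frac{2 \left(-263 + V\right)}{430 + V}$ ($Z{\left(V \right)} = 2 \frac{V - 263}{V + 430} = 2 \frac{-263 + V}{430 + V} = \frac{2 \left(-263 + V\right)}{430 + V}$)
$\frac{271820}{173 \cdot 1388} + \frac{O}{Z{\left(4 \left(-7\right) \right)}} = \frac{271820}{173 \cdot 1388} - \frac{448726}{2 \frac{1}{430 + 4 \left(-7\right)} \left(-263 + 4 \left(-7\right)\right)} = \frac{271820}{240124} - \frac{448726}{2 \frac{1}{430 - 28} \left(-263 - 28\right)} = 271820 \cdot \frac{1}{240124} - \frac{448726}{2 \cdot \frac{1}{402} \left(-291\right)} = \frac{67955}{60031} - \frac{448726}{2 \cdot \frac{1}{402} \left(-291\right)} = \frac{67955}{60031} - \frac{448726}{- \frac{97}{67}} = \frac{67955}{60031} - - \frac{30064642}{97} = \frac{67955}{60031} + \frac{30064642}{97} = \frac{1804817115537}{5823007}$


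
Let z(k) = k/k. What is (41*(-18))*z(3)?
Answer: -738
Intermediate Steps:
z(k) = 1
(41*(-18))*z(3) = (41*(-18))*1 = -738*1 = -738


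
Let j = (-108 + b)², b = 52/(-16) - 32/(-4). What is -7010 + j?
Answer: 58409/16 ≈ 3650.6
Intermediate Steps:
b = 19/4 (b = 52*(-1/16) - 32*(-¼) = -13/4 + 8 = 19/4 ≈ 4.7500)
j = 170569/16 (j = (-108 + 19/4)² = (-413/4)² = 170569/16 ≈ 10661.)
-7010 + j = -7010 + 170569/16 = 58409/16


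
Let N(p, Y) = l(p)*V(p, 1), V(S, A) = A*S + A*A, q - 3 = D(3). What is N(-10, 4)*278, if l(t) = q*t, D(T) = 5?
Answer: 200160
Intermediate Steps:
q = 8 (q = 3 + 5 = 8)
l(t) = 8*t
V(S, A) = A**2 + A*S (V(S, A) = A*S + A**2 = A**2 + A*S)
N(p, Y) = 8*p*(1 + p) (N(p, Y) = (8*p)*(1*(1 + p)) = (8*p)*(1 + p) = 8*p*(1 + p))
N(-10, 4)*278 = (8*(-10)*(1 - 10))*278 = (8*(-10)*(-9))*278 = 720*278 = 200160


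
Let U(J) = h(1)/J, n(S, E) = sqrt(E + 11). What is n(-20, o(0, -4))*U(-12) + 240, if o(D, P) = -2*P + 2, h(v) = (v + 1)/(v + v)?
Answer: 240 - sqrt(21)/12 ≈ 239.62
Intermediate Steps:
h(v) = (1 + v)/(2*v) (h(v) = (1 + v)/((2*v)) = (1 + v)*(1/(2*v)) = (1 + v)/(2*v))
o(D, P) = 2 - 2*P
n(S, E) = sqrt(11 + E)
U(J) = 1/J (U(J) = ((1/2)*(1 + 1)/1)/J = ((1/2)*1*2)/J = 1/J)
n(-20, o(0, -4))*U(-12) + 240 = sqrt(11 + (2 - 2*(-4)))/(-12) + 240 = sqrt(11 + (2 + 8))*(-1/12) + 240 = sqrt(11 + 10)*(-1/12) + 240 = sqrt(21)*(-1/12) + 240 = -sqrt(21)/12 + 240 = 240 - sqrt(21)/12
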